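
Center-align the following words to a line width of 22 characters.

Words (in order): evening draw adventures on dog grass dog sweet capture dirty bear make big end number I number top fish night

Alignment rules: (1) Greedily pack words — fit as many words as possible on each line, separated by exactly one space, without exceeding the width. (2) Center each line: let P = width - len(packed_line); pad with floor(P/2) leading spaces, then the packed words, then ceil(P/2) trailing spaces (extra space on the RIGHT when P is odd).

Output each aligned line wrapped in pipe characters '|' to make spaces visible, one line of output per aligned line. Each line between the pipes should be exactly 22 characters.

Answer: |     evening draw     |
|  adventures on dog   |
|   grass dog sweet    |
|  capture dirty bear  |
|make big end number I |
|number top fish night |

Derivation:
Line 1: ['evening', 'draw'] (min_width=12, slack=10)
Line 2: ['adventures', 'on', 'dog'] (min_width=17, slack=5)
Line 3: ['grass', 'dog', 'sweet'] (min_width=15, slack=7)
Line 4: ['capture', 'dirty', 'bear'] (min_width=18, slack=4)
Line 5: ['make', 'big', 'end', 'number', 'I'] (min_width=21, slack=1)
Line 6: ['number', 'top', 'fish', 'night'] (min_width=21, slack=1)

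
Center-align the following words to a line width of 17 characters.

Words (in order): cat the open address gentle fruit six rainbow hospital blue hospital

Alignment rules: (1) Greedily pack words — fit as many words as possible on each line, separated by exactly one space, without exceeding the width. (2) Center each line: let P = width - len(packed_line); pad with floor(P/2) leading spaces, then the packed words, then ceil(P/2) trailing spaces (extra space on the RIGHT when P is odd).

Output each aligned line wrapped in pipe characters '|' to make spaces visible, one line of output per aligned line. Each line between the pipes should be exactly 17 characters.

Line 1: ['cat', 'the', 'open'] (min_width=12, slack=5)
Line 2: ['address', 'gentle'] (min_width=14, slack=3)
Line 3: ['fruit', 'six', 'rainbow'] (min_width=17, slack=0)
Line 4: ['hospital', 'blue'] (min_width=13, slack=4)
Line 5: ['hospital'] (min_width=8, slack=9)

Answer: |  cat the open   |
| address gentle  |
|fruit six rainbow|
|  hospital blue  |
|    hospital     |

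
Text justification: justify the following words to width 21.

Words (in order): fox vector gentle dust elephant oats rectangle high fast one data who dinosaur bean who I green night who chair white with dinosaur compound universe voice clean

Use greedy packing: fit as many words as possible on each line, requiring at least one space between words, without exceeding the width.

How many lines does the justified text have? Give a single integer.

Answer: 9

Derivation:
Line 1: ['fox', 'vector', 'gentle'] (min_width=17, slack=4)
Line 2: ['dust', 'elephant', 'oats'] (min_width=18, slack=3)
Line 3: ['rectangle', 'high', 'fast'] (min_width=19, slack=2)
Line 4: ['one', 'data', 'who', 'dinosaur'] (min_width=21, slack=0)
Line 5: ['bean', 'who', 'I', 'green'] (min_width=16, slack=5)
Line 6: ['night', 'who', 'chair', 'white'] (min_width=21, slack=0)
Line 7: ['with', 'dinosaur'] (min_width=13, slack=8)
Line 8: ['compound', 'universe'] (min_width=17, slack=4)
Line 9: ['voice', 'clean'] (min_width=11, slack=10)
Total lines: 9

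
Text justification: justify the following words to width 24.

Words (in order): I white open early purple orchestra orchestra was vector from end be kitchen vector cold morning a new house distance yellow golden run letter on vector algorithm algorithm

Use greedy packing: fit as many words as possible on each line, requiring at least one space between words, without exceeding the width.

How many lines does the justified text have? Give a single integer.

Line 1: ['I', 'white', 'open', 'early'] (min_width=18, slack=6)
Line 2: ['purple', 'orchestra'] (min_width=16, slack=8)
Line 3: ['orchestra', 'was', 'vector'] (min_width=20, slack=4)
Line 4: ['from', 'end', 'be', 'kitchen'] (min_width=19, slack=5)
Line 5: ['vector', 'cold', 'morning', 'a'] (min_width=21, slack=3)
Line 6: ['new', 'house', 'distance'] (min_width=18, slack=6)
Line 7: ['yellow', 'golden', 'run', 'letter'] (min_width=24, slack=0)
Line 8: ['on', 'vector', 'algorithm'] (min_width=19, slack=5)
Line 9: ['algorithm'] (min_width=9, slack=15)
Total lines: 9

Answer: 9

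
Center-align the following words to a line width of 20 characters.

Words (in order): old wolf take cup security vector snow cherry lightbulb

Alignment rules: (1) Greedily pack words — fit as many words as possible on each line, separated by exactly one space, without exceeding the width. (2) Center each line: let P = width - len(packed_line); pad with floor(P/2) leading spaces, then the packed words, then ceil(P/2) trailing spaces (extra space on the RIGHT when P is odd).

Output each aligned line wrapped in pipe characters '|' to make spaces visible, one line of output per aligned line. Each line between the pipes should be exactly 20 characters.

Line 1: ['old', 'wolf', 'take', 'cup'] (min_width=17, slack=3)
Line 2: ['security', 'vector', 'snow'] (min_width=20, slack=0)
Line 3: ['cherry', 'lightbulb'] (min_width=16, slack=4)

Answer: | old wolf take cup  |
|security vector snow|
|  cherry lightbulb  |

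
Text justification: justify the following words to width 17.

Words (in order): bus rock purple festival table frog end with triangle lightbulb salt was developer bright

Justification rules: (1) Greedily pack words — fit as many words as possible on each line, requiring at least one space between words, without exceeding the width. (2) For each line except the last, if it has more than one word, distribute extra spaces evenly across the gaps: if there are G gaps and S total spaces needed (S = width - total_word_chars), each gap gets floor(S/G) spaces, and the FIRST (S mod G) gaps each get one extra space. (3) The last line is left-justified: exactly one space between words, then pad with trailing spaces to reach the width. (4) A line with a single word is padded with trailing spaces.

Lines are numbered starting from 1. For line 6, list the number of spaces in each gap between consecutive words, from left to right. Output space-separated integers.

Answer: 5

Derivation:
Line 1: ['bus', 'rock', 'purple'] (min_width=15, slack=2)
Line 2: ['festival', 'table'] (min_width=14, slack=3)
Line 3: ['frog', 'end', 'with'] (min_width=13, slack=4)
Line 4: ['triangle'] (min_width=8, slack=9)
Line 5: ['lightbulb', 'salt'] (min_width=14, slack=3)
Line 6: ['was', 'developer'] (min_width=13, slack=4)
Line 7: ['bright'] (min_width=6, slack=11)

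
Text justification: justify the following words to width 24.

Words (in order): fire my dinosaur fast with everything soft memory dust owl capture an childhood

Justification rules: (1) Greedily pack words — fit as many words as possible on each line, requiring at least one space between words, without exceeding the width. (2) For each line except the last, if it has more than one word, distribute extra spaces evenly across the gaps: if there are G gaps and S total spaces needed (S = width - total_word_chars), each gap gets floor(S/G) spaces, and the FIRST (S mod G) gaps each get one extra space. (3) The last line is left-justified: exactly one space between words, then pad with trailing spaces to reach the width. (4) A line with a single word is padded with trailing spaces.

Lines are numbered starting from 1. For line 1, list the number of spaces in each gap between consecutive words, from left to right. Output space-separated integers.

Line 1: ['fire', 'my', 'dinosaur', 'fast'] (min_width=21, slack=3)
Line 2: ['with', 'everything', 'soft'] (min_width=20, slack=4)
Line 3: ['memory', 'dust', 'owl', 'capture'] (min_width=23, slack=1)
Line 4: ['an', 'childhood'] (min_width=12, slack=12)

Answer: 2 2 2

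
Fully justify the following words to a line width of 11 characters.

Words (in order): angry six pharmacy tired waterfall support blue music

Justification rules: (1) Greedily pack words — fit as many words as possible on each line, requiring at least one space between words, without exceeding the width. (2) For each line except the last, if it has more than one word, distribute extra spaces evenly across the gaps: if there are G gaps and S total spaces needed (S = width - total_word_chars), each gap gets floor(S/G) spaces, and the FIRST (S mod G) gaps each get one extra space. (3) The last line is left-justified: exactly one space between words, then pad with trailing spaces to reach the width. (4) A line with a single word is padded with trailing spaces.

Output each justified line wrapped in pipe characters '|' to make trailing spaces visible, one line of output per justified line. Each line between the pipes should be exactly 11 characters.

Answer: |angry   six|
|pharmacy   |
|tired      |
|waterfall  |
|support    |
|blue music |

Derivation:
Line 1: ['angry', 'six'] (min_width=9, slack=2)
Line 2: ['pharmacy'] (min_width=8, slack=3)
Line 3: ['tired'] (min_width=5, slack=6)
Line 4: ['waterfall'] (min_width=9, slack=2)
Line 5: ['support'] (min_width=7, slack=4)
Line 6: ['blue', 'music'] (min_width=10, slack=1)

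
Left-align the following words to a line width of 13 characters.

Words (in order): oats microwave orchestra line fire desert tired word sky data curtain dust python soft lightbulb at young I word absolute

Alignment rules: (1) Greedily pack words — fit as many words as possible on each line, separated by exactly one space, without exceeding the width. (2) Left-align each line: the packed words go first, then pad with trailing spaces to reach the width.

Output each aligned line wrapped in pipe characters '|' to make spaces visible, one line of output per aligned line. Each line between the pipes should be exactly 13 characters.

Answer: |oats         |
|microwave    |
|orchestra    |
|line fire    |
|desert tired |
|word sky data|
|curtain dust |
|python soft  |
|lightbulb at |
|young I word |
|absolute     |

Derivation:
Line 1: ['oats'] (min_width=4, slack=9)
Line 2: ['microwave'] (min_width=9, slack=4)
Line 3: ['orchestra'] (min_width=9, slack=4)
Line 4: ['line', 'fire'] (min_width=9, slack=4)
Line 5: ['desert', 'tired'] (min_width=12, slack=1)
Line 6: ['word', 'sky', 'data'] (min_width=13, slack=0)
Line 7: ['curtain', 'dust'] (min_width=12, slack=1)
Line 8: ['python', 'soft'] (min_width=11, slack=2)
Line 9: ['lightbulb', 'at'] (min_width=12, slack=1)
Line 10: ['young', 'I', 'word'] (min_width=12, slack=1)
Line 11: ['absolute'] (min_width=8, slack=5)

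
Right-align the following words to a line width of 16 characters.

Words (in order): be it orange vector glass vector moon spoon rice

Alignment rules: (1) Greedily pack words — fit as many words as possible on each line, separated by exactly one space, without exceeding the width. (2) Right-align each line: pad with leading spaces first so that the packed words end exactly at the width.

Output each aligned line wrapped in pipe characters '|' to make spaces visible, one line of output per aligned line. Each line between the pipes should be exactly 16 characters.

Answer: |    be it orange|
|    vector glass|
|     vector moon|
|      spoon rice|

Derivation:
Line 1: ['be', 'it', 'orange'] (min_width=12, slack=4)
Line 2: ['vector', 'glass'] (min_width=12, slack=4)
Line 3: ['vector', 'moon'] (min_width=11, slack=5)
Line 4: ['spoon', 'rice'] (min_width=10, slack=6)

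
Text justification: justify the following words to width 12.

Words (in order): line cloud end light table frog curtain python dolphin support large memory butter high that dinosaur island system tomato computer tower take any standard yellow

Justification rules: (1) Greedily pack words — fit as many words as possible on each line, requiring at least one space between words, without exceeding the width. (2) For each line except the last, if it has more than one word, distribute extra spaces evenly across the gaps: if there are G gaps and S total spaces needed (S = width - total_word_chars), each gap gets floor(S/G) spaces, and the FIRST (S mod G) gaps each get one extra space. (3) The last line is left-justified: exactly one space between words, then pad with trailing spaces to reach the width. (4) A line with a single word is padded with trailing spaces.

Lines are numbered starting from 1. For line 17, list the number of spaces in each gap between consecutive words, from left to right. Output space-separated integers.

Answer: 1

Derivation:
Line 1: ['line', 'cloud'] (min_width=10, slack=2)
Line 2: ['end', 'light'] (min_width=9, slack=3)
Line 3: ['table', 'frog'] (min_width=10, slack=2)
Line 4: ['curtain'] (min_width=7, slack=5)
Line 5: ['python'] (min_width=6, slack=6)
Line 6: ['dolphin'] (min_width=7, slack=5)
Line 7: ['support'] (min_width=7, slack=5)
Line 8: ['large', 'memory'] (min_width=12, slack=0)
Line 9: ['butter', 'high'] (min_width=11, slack=1)
Line 10: ['that'] (min_width=4, slack=8)
Line 11: ['dinosaur'] (min_width=8, slack=4)
Line 12: ['island'] (min_width=6, slack=6)
Line 13: ['system'] (min_width=6, slack=6)
Line 14: ['tomato'] (min_width=6, slack=6)
Line 15: ['computer'] (min_width=8, slack=4)
Line 16: ['tower', 'take'] (min_width=10, slack=2)
Line 17: ['any', 'standard'] (min_width=12, slack=0)
Line 18: ['yellow'] (min_width=6, slack=6)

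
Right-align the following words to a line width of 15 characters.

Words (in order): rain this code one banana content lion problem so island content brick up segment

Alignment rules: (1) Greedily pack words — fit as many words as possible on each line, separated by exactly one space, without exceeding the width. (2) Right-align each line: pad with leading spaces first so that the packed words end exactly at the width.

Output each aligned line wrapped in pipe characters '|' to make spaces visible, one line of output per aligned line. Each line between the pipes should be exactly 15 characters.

Line 1: ['rain', 'this', 'code'] (min_width=14, slack=1)
Line 2: ['one', 'banana'] (min_width=10, slack=5)
Line 3: ['content', 'lion'] (min_width=12, slack=3)
Line 4: ['problem', 'so'] (min_width=10, slack=5)
Line 5: ['island', 'content'] (min_width=14, slack=1)
Line 6: ['brick', 'up'] (min_width=8, slack=7)
Line 7: ['segment'] (min_width=7, slack=8)

Answer: | rain this code|
|     one banana|
|   content lion|
|     problem so|
| island content|
|       brick up|
|        segment|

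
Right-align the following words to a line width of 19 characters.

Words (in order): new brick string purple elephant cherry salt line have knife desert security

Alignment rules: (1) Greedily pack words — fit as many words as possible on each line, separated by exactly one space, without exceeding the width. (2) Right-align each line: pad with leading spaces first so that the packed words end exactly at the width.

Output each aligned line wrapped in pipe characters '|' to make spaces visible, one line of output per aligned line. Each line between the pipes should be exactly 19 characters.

Line 1: ['new', 'brick', 'string'] (min_width=16, slack=3)
Line 2: ['purple', 'elephant'] (min_width=15, slack=4)
Line 3: ['cherry', 'salt', 'line'] (min_width=16, slack=3)
Line 4: ['have', 'knife', 'desert'] (min_width=17, slack=2)
Line 5: ['security'] (min_width=8, slack=11)

Answer: |   new brick string|
|    purple elephant|
|   cherry salt line|
|  have knife desert|
|           security|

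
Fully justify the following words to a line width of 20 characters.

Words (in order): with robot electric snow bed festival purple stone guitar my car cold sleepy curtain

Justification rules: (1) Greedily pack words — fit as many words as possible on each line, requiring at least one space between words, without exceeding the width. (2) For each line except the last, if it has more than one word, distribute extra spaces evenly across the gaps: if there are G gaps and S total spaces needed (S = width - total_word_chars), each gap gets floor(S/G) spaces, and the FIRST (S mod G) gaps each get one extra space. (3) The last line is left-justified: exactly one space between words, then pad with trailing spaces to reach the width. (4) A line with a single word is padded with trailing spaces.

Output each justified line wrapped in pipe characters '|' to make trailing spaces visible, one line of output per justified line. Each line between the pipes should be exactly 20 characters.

Line 1: ['with', 'robot', 'electric'] (min_width=19, slack=1)
Line 2: ['snow', 'bed', 'festival'] (min_width=17, slack=3)
Line 3: ['purple', 'stone', 'guitar'] (min_width=19, slack=1)
Line 4: ['my', 'car', 'cold', 'sleepy'] (min_width=18, slack=2)
Line 5: ['curtain'] (min_width=7, slack=13)

Answer: |with  robot electric|
|snow   bed  festival|
|purple  stone guitar|
|my  car  cold sleepy|
|curtain             |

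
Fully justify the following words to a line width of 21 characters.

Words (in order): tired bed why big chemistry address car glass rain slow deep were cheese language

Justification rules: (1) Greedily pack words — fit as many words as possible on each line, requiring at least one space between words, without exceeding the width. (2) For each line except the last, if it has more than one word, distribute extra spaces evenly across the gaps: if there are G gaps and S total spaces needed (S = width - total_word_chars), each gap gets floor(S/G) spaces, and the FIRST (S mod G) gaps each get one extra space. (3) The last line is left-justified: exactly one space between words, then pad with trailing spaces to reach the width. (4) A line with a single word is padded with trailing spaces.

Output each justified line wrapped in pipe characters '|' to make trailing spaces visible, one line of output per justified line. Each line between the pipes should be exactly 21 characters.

Line 1: ['tired', 'bed', 'why', 'big'] (min_width=17, slack=4)
Line 2: ['chemistry', 'address', 'car'] (min_width=21, slack=0)
Line 3: ['glass', 'rain', 'slow', 'deep'] (min_width=20, slack=1)
Line 4: ['were', 'cheese', 'language'] (min_width=20, slack=1)

Answer: |tired   bed  why  big|
|chemistry address car|
|glass  rain slow deep|
|were cheese language |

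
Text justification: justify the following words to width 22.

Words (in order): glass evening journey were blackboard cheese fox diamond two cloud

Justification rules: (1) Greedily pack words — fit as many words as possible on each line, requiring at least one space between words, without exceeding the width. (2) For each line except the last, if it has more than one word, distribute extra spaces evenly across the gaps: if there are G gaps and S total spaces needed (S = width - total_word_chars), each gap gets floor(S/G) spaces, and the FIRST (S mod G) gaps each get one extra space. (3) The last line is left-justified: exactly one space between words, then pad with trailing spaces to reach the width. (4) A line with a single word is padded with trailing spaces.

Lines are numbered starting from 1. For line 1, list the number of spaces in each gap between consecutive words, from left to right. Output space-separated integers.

Line 1: ['glass', 'evening', 'journey'] (min_width=21, slack=1)
Line 2: ['were', 'blackboard', 'cheese'] (min_width=22, slack=0)
Line 3: ['fox', 'diamond', 'two', 'cloud'] (min_width=21, slack=1)

Answer: 2 1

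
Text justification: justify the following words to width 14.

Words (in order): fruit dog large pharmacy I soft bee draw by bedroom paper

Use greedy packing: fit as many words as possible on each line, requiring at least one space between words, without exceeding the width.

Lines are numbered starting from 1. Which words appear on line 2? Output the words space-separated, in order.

Line 1: ['fruit', 'dog'] (min_width=9, slack=5)
Line 2: ['large', 'pharmacy'] (min_width=14, slack=0)
Line 3: ['I', 'soft', 'bee'] (min_width=10, slack=4)
Line 4: ['draw', 'by'] (min_width=7, slack=7)
Line 5: ['bedroom', 'paper'] (min_width=13, slack=1)

Answer: large pharmacy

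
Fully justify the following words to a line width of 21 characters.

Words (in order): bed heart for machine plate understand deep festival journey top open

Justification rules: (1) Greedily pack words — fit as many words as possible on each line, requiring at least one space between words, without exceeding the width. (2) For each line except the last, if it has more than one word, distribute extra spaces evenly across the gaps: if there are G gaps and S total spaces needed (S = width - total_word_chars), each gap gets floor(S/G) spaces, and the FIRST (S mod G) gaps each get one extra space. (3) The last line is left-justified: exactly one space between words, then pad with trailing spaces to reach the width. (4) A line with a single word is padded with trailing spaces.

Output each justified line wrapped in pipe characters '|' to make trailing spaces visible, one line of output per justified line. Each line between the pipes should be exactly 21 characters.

Answer: |bed heart for machine|
|plate understand deep|
|festival  journey top|
|open                 |

Derivation:
Line 1: ['bed', 'heart', 'for', 'machine'] (min_width=21, slack=0)
Line 2: ['plate', 'understand', 'deep'] (min_width=21, slack=0)
Line 3: ['festival', 'journey', 'top'] (min_width=20, slack=1)
Line 4: ['open'] (min_width=4, slack=17)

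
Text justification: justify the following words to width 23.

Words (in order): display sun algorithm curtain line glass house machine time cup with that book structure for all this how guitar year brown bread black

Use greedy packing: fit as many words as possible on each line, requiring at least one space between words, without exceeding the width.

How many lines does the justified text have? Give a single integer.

Answer: 7

Derivation:
Line 1: ['display', 'sun', 'algorithm'] (min_width=21, slack=2)
Line 2: ['curtain', 'line', 'glass'] (min_width=18, slack=5)
Line 3: ['house', 'machine', 'time', 'cup'] (min_width=22, slack=1)
Line 4: ['with', 'that', 'book'] (min_width=14, slack=9)
Line 5: ['structure', 'for', 'all', 'this'] (min_width=22, slack=1)
Line 6: ['how', 'guitar', 'year', 'brown'] (min_width=21, slack=2)
Line 7: ['bread', 'black'] (min_width=11, slack=12)
Total lines: 7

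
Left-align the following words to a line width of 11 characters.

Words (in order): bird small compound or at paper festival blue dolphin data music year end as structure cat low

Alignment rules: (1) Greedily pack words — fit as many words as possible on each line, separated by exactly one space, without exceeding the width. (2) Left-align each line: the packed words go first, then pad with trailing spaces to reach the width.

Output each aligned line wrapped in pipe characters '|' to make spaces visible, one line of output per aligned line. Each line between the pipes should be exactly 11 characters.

Answer: |bird small |
|compound or|
|at paper   |
|festival   |
|blue       |
|dolphin    |
|data music |
|year end as|
|structure  |
|cat low    |

Derivation:
Line 1: ['bird', 'small'] (min_width=10, slack=1)
Line 2: ['compound', 'or'] (min_width=11, slack=0)
Line 3: ['at', 'paper'] (min_width=8, slack=3)
Line 4: ['festival'] (min_width=8, slack=3)
Line 5: ['blue'] (min_width=4, slack=7)
Line 6: ['dolphin'] (min_width=7, slack=4)
Line 7: ['data', 'music'] (min_width=10, slack=1)
Line 8: ['year', 'end', 'as'] (min_width=11, slack=0)
Line 9: ['structure'] (min_width=9, slack=2)
Line 10: ['cat', 'low'] (min_width=7, slack=4)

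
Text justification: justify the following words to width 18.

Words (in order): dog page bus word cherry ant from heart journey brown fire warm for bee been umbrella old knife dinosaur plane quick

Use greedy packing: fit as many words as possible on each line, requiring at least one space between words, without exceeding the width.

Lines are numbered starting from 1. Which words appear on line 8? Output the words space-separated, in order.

Line 1: ['dog', 'page', 'bus', 'word'] (min_width=17, slack=1)
Line 2: ['cherry', 'ant', 'from'] (min_width=15, slack=3)
Line 3: ['heart', 'journey'] (min_width=13, slack=5)
Line 4: ['brown', 'fire', 'warm'] (min_width=15, slack=3)
Line 5: ['for', 'bee', 'been'] (min_width=12, slack=6)
Line 6: ['umbrella', 'old', 'knife'] (min_width=18, slack=0)
Line 7: ['dinosaur', 'plane'] (min_width=14, slack=4)
Line 8: ['quick'] (min_width=5, slack=13)

Answer: quick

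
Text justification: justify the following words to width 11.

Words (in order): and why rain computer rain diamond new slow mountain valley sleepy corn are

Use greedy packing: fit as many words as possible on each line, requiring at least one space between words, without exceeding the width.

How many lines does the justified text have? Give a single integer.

Line 1: ['and', 'why'] (min_width=7, slack=4)
Line 2: ['rain'] (min_width=4, slack=7)
Line 3: ['computer'] (min_width=8, slack=3)
Line 4: ['rain'] (min_width=4, slack=7)
Line 5: ['diamond', 'new'] (min_width=11, slack=0)
Line 6: ['slow'] (min_width=4, slack=7)
Line 7: ['mountain'] (min_width=8, slack=3)
Line 8: ['valley'] (min_width=6, slack=5)
Line 9: ['sleepy', 'corn'] (min_width=11, slack=0)
Line 10: ['are'] (min_width=3, slack=8)
Total lines: 10

Answer: 10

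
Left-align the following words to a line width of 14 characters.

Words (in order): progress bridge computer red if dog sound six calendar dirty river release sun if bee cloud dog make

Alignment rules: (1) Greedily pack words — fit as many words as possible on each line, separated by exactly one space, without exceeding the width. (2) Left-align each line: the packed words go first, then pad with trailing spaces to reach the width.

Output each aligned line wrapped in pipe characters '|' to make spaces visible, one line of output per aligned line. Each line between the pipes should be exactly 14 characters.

Answer: |progress      |
|bridge        |
|computer red  |
|if dog sound  |
|six calendar  |
|dirty river   |
|release sun if|
|bee cloud dog |
|make          |

Derivation:
Line 1: ['progress'] (min_width=8, slack=6)
Line 2: ['bridge'] (min_width=6, slack=8)
Line 3: ['computer', 'red'] (min_width=12, slack=2)
Line 4: ['if', 'dog', 'sound'] (min_width=12, slack=2)
Line 5: ['six', 'calendar'] (min_width=12, slack=2)
Line 6: ['dirty', 'river'] (min_width=11, slack=3)
Line 7: ['release', 'sun', 'if'] (min_width=14, slack=0)
Line 8: ['bee', 'cloud', 'dog'] (min_width=13, slack=1)
Line 9: ['make'] (min_width=4, slack=10)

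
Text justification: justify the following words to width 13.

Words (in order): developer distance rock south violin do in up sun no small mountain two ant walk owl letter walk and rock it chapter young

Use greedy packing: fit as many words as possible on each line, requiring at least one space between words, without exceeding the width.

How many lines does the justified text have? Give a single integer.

Line 1: ['developer'] (min_width=9, slack=4)
Line 2: ['distance', 'rock'] (min_width=13, slack=0)
Line 3: ['south', 'violin'] (min_width=12, slack=1)
Line 4: ['do', 'in', 'up', 'sun'] (min_width=12, slack=1)
Line 5: ['no', 'small'] (min_width=8, slack=5)
Line 6: ['mountain', 'two'] (min_width=12, slack=1)
Line 7: ['ant', 'walk', 'owl'] (min_width=12, slack=1)
Line 8: ['letter', 'walk'] (min_width=11, slack=2)
Line 9: ['and', 'rock', 'it'] (min_width=11, slack=2)
Line 10: ['chapter', 'young'] (min_width=13, slack=0)
Total lines: 10

Answer: 10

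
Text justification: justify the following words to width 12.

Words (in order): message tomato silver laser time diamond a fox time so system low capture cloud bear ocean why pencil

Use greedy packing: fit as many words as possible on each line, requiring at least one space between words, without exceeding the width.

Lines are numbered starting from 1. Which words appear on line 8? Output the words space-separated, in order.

Answer: cloud bear

Derivation:
Line 1: ['message'] (min_width=7, slack=5)
Line 2: ['tomato'] (min_width=6, slack=6)
Line 3: ['silver', 'laser'] (min_width=12, slack=0)
Line 4: ['time', 'diamond'] (min_width=12, slack=0)
Line 5: ['a', 'fox', 'time'] (min_width=10, slack=2)
Line 6: ['so', 'system'] (min_width=9, slack=3)
Line 7: ['low', 'capture'] (min_width=11, slack=1)
Line 8: ['cloud', 'bear'] (min_width=10, slack=2)
Line 9: ['ocean', 'why'] (min_width=9, slack=3)
Line 10: ['pencil'] (min_width=6, slack=6)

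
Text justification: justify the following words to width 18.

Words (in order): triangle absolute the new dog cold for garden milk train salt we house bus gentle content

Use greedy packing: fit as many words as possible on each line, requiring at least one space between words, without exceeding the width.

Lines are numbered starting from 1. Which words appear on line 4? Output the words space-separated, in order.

Line 1: ['triangle', 'absolute'] (min_width=17, slack=1)
Line 2: ['the', 'new', 'dog', 'cold'] (min_width=16, slack=2)
Line 3: ['for', 'garden', 'milk'] (min_width=15, slack=3)
Line 4: ['train', 'salt', 'we'] (min_width=13, slack=5)
Line 5: ['house', 'bus', 'gentle'] (min_width=16, slack=2)
Line 6: ['content'] (min_width=7, slack=11)

Answer: train salt we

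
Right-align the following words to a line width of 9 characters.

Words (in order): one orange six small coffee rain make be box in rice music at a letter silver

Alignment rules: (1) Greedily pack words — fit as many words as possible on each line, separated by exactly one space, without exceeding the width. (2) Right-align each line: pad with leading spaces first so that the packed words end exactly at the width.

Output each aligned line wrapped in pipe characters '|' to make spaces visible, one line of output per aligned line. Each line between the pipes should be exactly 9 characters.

Line 1: ['one'] (min_width=3, slack=6)
Line 2: ['orange'] (min_width=6, slack=3)
Line 3: ['six', 'small'] (min_width=9, slack=0)
Line 4: ['coffee'] (min_width=6, slack=3)
Line 5: ['rain', 'make'] (min_width=9, slack=0)
Line 6: ['be', 'box', 'in'] (min_width=9, slack=0)
Line 7: ['rice'] (min_width=4, slack=5)
Line 8: ['music', 'at'] (min_width=8, slack=1)
Line 9: ['a', 'letter'] (min_width=8, slack=1)
Line 10: ['silver'] (min_width=6, slack=3)

Answer: |      one|
|   orange|
|six small|
|   coffee|
|rain make|
|be box in|
|     rice|
| music at|
| a letter|
|   silver|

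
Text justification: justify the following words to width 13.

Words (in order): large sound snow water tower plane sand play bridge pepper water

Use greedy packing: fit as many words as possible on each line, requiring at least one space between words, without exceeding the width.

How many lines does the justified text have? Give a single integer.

Line 1: ['large', 'sound'] (min_width=11, slack=2)
Line 2: ['snow', 'water'] (min_width=10, slack=3)
Line 3: ['tower', 'plane'] (min_width=11, slack=2)
Line 4: ['sand', 'play'] (min_width=9, slack=4)
Line 5: ['bridge', 'pepper'] (min_width=13, slack=0)
Line 6: ['water'] (min_width=5, slack=8)
Total lines: 6

Answer: 6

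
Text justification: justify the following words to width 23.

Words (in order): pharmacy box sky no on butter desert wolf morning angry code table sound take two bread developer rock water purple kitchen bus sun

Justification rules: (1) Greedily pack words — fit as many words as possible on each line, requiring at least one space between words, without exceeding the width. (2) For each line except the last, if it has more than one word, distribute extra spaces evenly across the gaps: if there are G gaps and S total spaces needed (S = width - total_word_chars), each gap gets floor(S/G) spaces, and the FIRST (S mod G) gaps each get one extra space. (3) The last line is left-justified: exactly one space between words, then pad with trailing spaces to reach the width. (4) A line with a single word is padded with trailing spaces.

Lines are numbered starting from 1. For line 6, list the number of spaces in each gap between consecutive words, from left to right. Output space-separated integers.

Line 1: ['pharmacy', 'box', 'sky', 'no', 'on'] (min_width=22, slack=1)
Line 2: ['butter', 'desert', 'wolf'] (min_width=18, slack=5)
Line 3: ['morning', 'angry', 'code'] (min_width=18, slack=5)
Line 4: ['table', 'sound', 'take', 'two'] (min_width=20, slack=3)
Line 5: ['bread', 'developer', 'rock'] (min_width=20, slack=3)
Line 6: ['water', 'purple', 'kitchen'] (min_width=20, slack=3)
Line 7: ['bus', 'sun'] (min_width=7, slack=16)

Answer: 3 2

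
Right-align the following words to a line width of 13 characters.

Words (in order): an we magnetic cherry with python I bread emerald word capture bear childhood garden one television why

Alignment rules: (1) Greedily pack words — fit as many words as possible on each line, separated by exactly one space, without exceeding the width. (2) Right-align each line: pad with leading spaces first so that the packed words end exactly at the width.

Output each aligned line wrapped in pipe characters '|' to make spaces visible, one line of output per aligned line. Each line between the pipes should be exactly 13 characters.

Line 1: ['an', 'we'] (min_width=5, slack=8)
Line 2: ['magnetic'] (min_width=8, slack=5)
Line 3: ['cherry', 'with'] (min_width=11, slack=2)
Line 4: ['python', 'I'] (min_width=8, slack=5)
Line 5: ['bread', 'emerald'] (min_width=13, slack=0)
Line 6: ['word', 'capture'] (min_width=12, slack=1)
Line 7: ['bear'] (min_width=4, slack=9)
Line 8: ['childhood'] (min_width=9, slack=4)
Line 9: ['garden', 'one'] (min_width=10, slack=3)
Line 10: ['television'] (min_width=10, slack=3)
Line 11: ['why'] (min_width=3, slack=10)

Answer: |        an we|
|     magnetic|
|  cherry with|
|     python I|
|bread emerald|
| word capture|
|         bear|
|    childhood|
|   garden one|
|   television|
|          why|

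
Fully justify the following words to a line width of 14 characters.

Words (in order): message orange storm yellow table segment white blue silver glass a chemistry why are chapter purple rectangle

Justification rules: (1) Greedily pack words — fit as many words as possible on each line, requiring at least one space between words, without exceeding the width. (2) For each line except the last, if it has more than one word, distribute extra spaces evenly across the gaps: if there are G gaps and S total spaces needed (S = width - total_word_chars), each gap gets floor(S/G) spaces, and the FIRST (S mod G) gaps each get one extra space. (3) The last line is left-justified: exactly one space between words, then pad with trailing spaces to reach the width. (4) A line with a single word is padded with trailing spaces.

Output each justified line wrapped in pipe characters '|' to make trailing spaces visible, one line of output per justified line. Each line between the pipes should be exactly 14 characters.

Answer: |message orange|
|storm   yellow|
|table  segment|
|white     blue|
|silver glass a|
|chemistry  why|
|are    chapter|
|purple        |
|rectangle     |

Derivation:
Line 1: ['message', 'orange'] (min_width=14, slack=0)
Line 2: ['storm', 'yellow'] (min_width=12, slack=2)
Line 3: ['table', 'segment'] (min_width=13, slack=1)
Line 4: ['white', 'blue'] (min_width=10, slack=4)
Line 5: ['silver', 'glass', 'a'] (min_width=14, slack=0)
Line 6: ['chemistry', 'why'] (min_width=13, slack=1)
Line 7: ['are', 'chapter'] (min_width=11, slack=3)
Line 8: ['purple'] (min_width=6, slack=8)
Line 9: ['rectangle'] (min_width=9, slack=5)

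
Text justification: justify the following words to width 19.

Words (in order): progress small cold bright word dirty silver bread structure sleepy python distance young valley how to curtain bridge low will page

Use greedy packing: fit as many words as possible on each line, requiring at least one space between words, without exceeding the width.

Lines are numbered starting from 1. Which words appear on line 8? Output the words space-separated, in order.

Answer: will page

Derivation:
Line 1: ['progress', 'small', 'cold'] (min_width=19, slack=0)
Line 2: ['bright', 'word', 'dirty'] (min_width=17, slack=2)
Line 3: ['silver', 'bread'] (min_width=12, slack=7)
Line 4: ['structure', 'sleepy'] (min_width=16, slack=3)
Line 5: ['python', 'distance'] (min_width=15, slack=4)
Line 6: ['young', 'valley', 'how', 'to'] (min_width=19, slack=0)
Line 7: ['curtain', 'bridge', 'low'] (min_width=18, slack=1)
Line 8: ['will', 'page'] (min_width=9, slack=10)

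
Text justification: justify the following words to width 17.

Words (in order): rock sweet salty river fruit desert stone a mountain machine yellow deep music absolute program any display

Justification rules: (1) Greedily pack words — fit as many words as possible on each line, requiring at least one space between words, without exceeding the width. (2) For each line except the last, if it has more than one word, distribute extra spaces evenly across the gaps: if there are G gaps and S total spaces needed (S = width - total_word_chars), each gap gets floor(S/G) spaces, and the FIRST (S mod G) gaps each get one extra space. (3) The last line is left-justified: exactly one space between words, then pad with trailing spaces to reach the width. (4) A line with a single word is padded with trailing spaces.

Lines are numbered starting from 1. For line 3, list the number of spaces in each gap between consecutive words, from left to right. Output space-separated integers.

Line 1: ['rock', 'sweet', 'salty'] (min_width=16, slack=1)
Line 2: ['river', 'fruit'] (min_width=11, slack=6)
Line 3: ['desert', 'stone', 'a'] (min_width=14, slack=3)
Line 4: ['mountain', 'machine'] (min_width=16, slack=1)
Line 5: ['yellow', 'deep', 'music'] (min_width=17, slack=0)
Line 6: ['absolute', 'program'] (min_width=16, slack=1)
Line 7: ['any', 'display'] (min_width=11, slack=6)

Answer: 3 2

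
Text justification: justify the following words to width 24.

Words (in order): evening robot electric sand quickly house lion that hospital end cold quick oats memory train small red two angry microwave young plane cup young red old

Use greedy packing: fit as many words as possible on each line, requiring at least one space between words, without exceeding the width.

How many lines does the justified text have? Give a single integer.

Line 1: ['evening', 'robot', 'electric'] (min_width=22, slack=2)
Line 2: ['sand', 'quickly', 'house', 'lion'] (min_width=23, slack=1)
Line 3: ['that', 'hospital', 'end', 'cold'] (min_width=22, slack=2)
Line 4: ['quick', 'oats', 'memory', 'train'] (min_width=23, slack=1)
Line 5: ['small', 'red', 'two', 'angry'] (min_width=19, slack=5)
Line 6: ['microwave', 'young', 'plane'] (min_width=21, slack=3)
Line 7: ['cup', 'young', 'red', 'old'] (min_width=17, slack=7)
Total lines: 7

Answer: 7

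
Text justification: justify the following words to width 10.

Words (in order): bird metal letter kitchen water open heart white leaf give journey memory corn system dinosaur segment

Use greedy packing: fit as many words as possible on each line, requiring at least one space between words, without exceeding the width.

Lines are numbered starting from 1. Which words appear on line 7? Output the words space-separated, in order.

Answer: give

Derivation:
Line 1: ['bird', 'metal'] (min_width=10, slack=0)
Line 2: ['letter'] (min_width=6, slack=4)
Line 3: ['kitchen'] (min_width=7, slack=3)
Line 4: ['water', 'open'] (min_width=10, slack=0)
Line 5: ['heart'] (min_width=5, slack=5)
Line 6: ['white', 'leaf'] (min_width=10, slack=0)
Line 7: ['give'] (min_width=4, slack=6)
Line 8: ['journey'] (min_width=7, slack=3)
Line 9: ['memory'] (min_width=6, slack=4)
Line 10: ['corn'] (min_width=4, slack=6)
Line 11: ['system'] (min_width=6, slack=4)
Line 12: ['dinosaur'] (min_width=8, slack=2)
Line 13: ['segment'] (min_width=7, slack=3)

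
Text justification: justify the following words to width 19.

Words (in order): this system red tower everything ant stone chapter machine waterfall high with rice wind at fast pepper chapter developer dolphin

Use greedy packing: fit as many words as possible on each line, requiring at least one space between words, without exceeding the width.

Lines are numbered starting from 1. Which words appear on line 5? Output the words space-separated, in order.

Line 1: ['this', 'system', 'red'] (min_width=15, slack=4)
Line 2: ['tower', 'everything'] (min_width=16, slack=3)
Line 3: ['ant', 'stone', 'chapter'] (min_width=17, slack=2)
Line 4: ['machine', 'waterfall'] (min_width=17, slack=2)
Line 5: ['high', 'with', 'rice', 'wind'] (min_width=19, slack=0)
Line 6: ['at', 'fast', 'pepper'] (min_width=14, slack=5)
Line 7: ['chapter', 'developer'] (min_width=17, slack=2)
Line 8: ['dolphin'] (min_width=7, slack=12)

Answer: high with rice wind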